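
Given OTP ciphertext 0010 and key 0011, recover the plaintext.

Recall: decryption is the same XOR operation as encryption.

Step 1: XOR ciphertext with key:
  Ciphertext: 0010
  Key:        0011
  XOR:        0001
Step 2: Plaintext = 0001 = 1 in decimal.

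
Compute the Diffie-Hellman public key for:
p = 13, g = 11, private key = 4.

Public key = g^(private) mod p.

Step 1: A = g^a mod p = 11^4 mod 13.
  11^1 mod 13 = 11
  11^2 mod 13 = (11 * 11) mod 13 = 4
  11^3 mod 13 = (4 * 11) mod 13 = 5
  11^4 mod 13 = (5 * 11) mod 13 = 3
Result: A = 3.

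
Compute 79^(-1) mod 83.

Step 1: We need x such that 79 * x = 1 (mod 83).
Step 2: Using the extended Euclidean algorithm or trial:
  79 * 62 = 4898 = 59 * 83 + 1.
Step 3: Since 4898 mod 83 = 1, the inverse is x = 62.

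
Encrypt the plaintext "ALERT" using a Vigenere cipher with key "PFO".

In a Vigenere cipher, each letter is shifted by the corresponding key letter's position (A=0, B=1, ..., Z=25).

Step 1: Repeat key to match plaintext length:
  Plaintext: ALERT
  Key:       PFOPF
Step 2: Encrypt each letter:
  A(0) + P(15) = (0+15) mod 26 = 15 = P
  L(11) + F(5) = (11+5) mod 26 = 16 = Q
  E(4) + O(14) = (4+14) mod 26 = 18 = S
  R(17) + P(15) = (17+15) mod 26 = 6 = G
  T(19) + F(5) = (19+5) mod 26 = 24 = Y
Ciphertext: PQSGY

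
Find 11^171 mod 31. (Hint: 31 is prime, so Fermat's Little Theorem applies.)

Step 1: Since 31 is prime, by Fermat's Little Theorem: 11^30 = 1 (mod 31).
Step 2: Reduce exponent: 171 mod 30 = 21.
Step 3: So 11^171 = 11^21 (mod 31).
Step 4: 11^21 mod 31 = 27.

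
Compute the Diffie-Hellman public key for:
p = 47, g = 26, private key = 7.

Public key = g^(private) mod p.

Step 1: A = g^a mod p = 26^7 mod 47.
  26^1 mod 47 = 26
  26^2 mod 47 = (26 * 26) mod 47 = 18
  26^3 mod 47 = (18 * 26) mod 47 = 45
  26^4 mod 47 = (45 * 26) mod 47 = 42
  26^5 mod 47 = (42 * 26) mod 47 = 11
  26^6 mod 47 = (11 * 26) mod 47 = 4
  26^7 mod 47 = (4 * 26) mod 47 = 10
Result: A = 10.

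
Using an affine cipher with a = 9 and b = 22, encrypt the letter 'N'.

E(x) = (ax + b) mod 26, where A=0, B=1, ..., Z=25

Step 1: Convert 'N' to number: x = 13.
Step 2: E(13) = (9 * 13 + 22) mod 26 = 139 mod 26 = 9.
Step 3: Convert 9 back to letter: J.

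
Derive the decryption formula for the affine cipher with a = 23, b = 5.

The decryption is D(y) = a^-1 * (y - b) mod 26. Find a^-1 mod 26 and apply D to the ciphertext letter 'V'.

Step 1: Find a^-1, the modular inverse of 23 mod 26.
Step 2: We need 23 * a^-1 = 1 (mod 26).
Step 3: 23 * 17 = 391 = 15 * 26 + 1, so a^-1 = 17.
Step 4: D(y) = 17(y - 5) mod 26.
Step 5: Apply to 'V' (y = 21): D(21) = 17 * (21 - 5) mod 26 = 17 * 16 mod 26 = 12 -> 'M'.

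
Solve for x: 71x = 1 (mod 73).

Step 1: We need x such that 71 * x = 1 (mod 73).
Step 2: Using the extended Euclidean algorithm or trial:
  71 * 36 = 2556 = 35 * 73 + 1.
Step 3: Since 2556 mod 73 = 1, the inverse is x = 36.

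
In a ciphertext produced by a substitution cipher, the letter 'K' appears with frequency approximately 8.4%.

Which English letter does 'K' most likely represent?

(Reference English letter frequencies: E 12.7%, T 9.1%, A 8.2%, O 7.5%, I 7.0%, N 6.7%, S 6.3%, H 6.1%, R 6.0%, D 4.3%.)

Step 1: The observed frequency is 8.4%.
Step 2: Compare with English frequencies:
  E: 12.7% (difference: 4.3%)
  T: 9.1% (difference: 0.7%)
  A: 8.2% (difference: 0.2%) <-- closest
  O: 7.5% (difference: 0.9%)
  I: 7.0% (difference: 1.4%)
  N: 6.7% (difference: 1.7%)
  S: 6.3% (difference: 2.1%)
  H: 6.1% (difference: 2.3%)
  R: 6.0% (difference: 2.4%)
  D: 4.3% (difference: 4.1%)
Step 3: 'K' most likely represents 'A' (frequency 8.2%).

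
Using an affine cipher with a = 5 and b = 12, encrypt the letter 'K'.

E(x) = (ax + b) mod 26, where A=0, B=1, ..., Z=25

Step 1: Convert 'K' to number: x = 10.
Step 2: E(10) = (5 * 10 + 12) mod 26 = 62 mod 26 = 10.
Step 3: Convert 10 back to letter: K.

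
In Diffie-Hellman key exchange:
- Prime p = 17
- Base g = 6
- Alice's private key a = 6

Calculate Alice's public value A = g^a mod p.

Step 1: A = g^a mod p = 6^6 mod 17.
  6^1 mod 17 = 6
  6^2 mod 17 = (6 * 6) mod 17 = 2
  6^3 mod 17 = (2 * 6) mod 17 = 12
  6^4 mod 17 = (12 * 6) mod 17 = 4
  6^5 mod 17 = (4 * 6) mod 17 = 7
  6^6 mod 17 = (7 * 6) mod 17 = 8
Result: A = 8.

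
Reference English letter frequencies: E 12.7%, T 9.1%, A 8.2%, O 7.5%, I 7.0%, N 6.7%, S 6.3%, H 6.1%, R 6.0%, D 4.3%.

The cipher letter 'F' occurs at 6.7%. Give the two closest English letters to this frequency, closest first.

Step 1: Observed frequency of 'F' is 6.7%.
Step 2: Compute distances to each reference frequency and sort:
  N (6.7%): difference = 0.0% <-- BEST
  I (7.0%): difference = 0.3% <-- RUNNER-UP
  S (6.3%): difference = 0.4%
  H (6.1%): difference = 0.6%
  R (6.0%): difference = 0.7%
Step 3: Most likely is 'N' (6.7%, diff 0.0%); second most likely is 'I' (7.0%, diff 0.3%).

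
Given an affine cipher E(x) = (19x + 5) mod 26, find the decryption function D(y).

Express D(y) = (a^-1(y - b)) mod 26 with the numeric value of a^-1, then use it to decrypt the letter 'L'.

Step 1: Find a^-1, the modular inverse of 19 mod 26.
Step 2: We need 19 * a^-1 = 1 (mod 26).
Step 3: 19 * 11 = 209 = 8 * 26 + 1, so a^-1 = 11.
Step 4: D(y) = 11(y - 5) mod 26.
Step 5: Apply to 'L' (y = 11): D(11) = 11 * (11 - 5) mod 26 = 11 * 6 mod 26 = 14 -> 'O'.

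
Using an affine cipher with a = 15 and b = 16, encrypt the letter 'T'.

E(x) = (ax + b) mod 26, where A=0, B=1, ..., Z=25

Step 1: Convert 'T' to number: x = 19.
Step 2: E(19) = (15 * 19 + 16) mod 26 = 301 mod 26 = 15.
Step 3: Convert 15 back to letter: P.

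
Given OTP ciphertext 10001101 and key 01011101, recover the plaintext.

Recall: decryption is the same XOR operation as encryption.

Step 1: XOR ciphertext with key:
  Ciphertext: 10001101
  Key:        01011101
  XOR:        11010000
Step 2: Plaintext = 11010000 = 208 in decimal.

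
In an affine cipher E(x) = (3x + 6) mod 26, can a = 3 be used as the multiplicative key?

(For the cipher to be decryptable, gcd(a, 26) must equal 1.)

Step 1: Compute gcd(3, 26).
Step 2: gcd(3, 26) = 1.
Since gcd = 1, 3 is coprime with 26, so it is a valid key.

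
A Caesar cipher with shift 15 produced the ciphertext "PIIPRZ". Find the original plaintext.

Step 1: Reverse the shift by subtracting 15 from each letter position.
  P (position 15) -> position (15-15) mod 26 = 0 -> A
  I (position 8) -> position (8-15) mod 26 = 19 -> T
  I (position 8) -> position (8-15) mod 26 = 19 -> T
  P (position 15) -> position (15-15) mod 26 = 0 -> A
  R (position 17) -> position (17-15) mod 26 = 2 -> C
  Z (position 25) -> position (25-15) mod 26 = 10 -> K
Decrypted message: ATTACK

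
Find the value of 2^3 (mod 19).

Step 1: Compute 2^3 mod 19 step by step, reducing modulo 19 at each step.
  2^1 mod 19 = 2
  2^2 mod 19 = (2 * 2) mod 19 = 4
  2^3 mod 19 = (4 * 2) mod 19 = 8
Step 2: Result = 8.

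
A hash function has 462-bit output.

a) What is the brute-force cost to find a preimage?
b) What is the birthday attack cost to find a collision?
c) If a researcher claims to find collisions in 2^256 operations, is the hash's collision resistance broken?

Step 1: Preimage resistance requires brute-force of 2^462 operations.
Step 2: Collision resistance (birthday bound) = 2^(462/2) = 2^231.
Step 3: The claimed attack costs 2^256 operations.
Step 4: Since 2^256 >= 2^231, the claimed attack is no faster than the generic birthday attack, so this does not break collision resistance.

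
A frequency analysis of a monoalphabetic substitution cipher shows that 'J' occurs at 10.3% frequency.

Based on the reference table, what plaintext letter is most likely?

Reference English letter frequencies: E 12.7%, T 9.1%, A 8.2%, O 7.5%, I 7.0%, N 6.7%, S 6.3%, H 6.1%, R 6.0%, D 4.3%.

Step 1: The observed frequency is 10.3%.
Step 2: Compare with English frequencies:
  E: 12.7% (difference: 2.4%)
  T: 9.1% (difference: 1.2%) <-- closest
  A: 8.2% (difference: 2.1%)
  O: 7.5% (difference: 2.8%)
  I: 7.0% (difference: 3.3%)
  N: 6.7% (difference: 3.6%)
  S: 6.3% (difference: 4.0%)
  H: 6.1% (difference: 4.2%)
  R: 6.0% (difference: 4.3%)
  D: 4.3% (difference: 6.0%)
Step 3: 'J' most likely represents 'T' (frequency 9.1%).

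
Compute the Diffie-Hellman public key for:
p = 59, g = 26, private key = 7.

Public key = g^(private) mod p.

Step 1: A = g^a mod p = 26^7 mod 59.
  26^1 mod 59 = 26
  26^2 mod 59 = (26 * 26) mod 59 = 27
  26^3 mod 59 = (27 * 26) mod 59 = 53
  26^4 mod 59 = (53 * 26) mod 59 = 21
  26^5 mod 59 = (21 * 26) mod 59 = 15
  26^6 mod 59 = (15 * 26) mod 59 = 36
  26^7 mod 59 = (36 * 26) mod 59 = 51
Result: A = 51.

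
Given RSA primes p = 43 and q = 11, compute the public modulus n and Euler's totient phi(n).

Step 1: n = p * q = 43 * 11 = 473.
Step 2: phi(n) = (p-1)(q-1) = 42 * 10 = 420.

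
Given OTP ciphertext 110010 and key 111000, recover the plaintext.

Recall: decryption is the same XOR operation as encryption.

Step 1: XOR ciphertext with key:
  Ciphertext: 110010
  Key:        111000
  XOR:        001010
Step 2: Plaintext = 001010 = 10 in decimal.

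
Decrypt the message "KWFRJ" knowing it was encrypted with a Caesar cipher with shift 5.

Step 1: Reverse the shift by subtracting 5 from each letter position.
  K (position 10) -> position (10-5) mod 26 = 5 -> F
  W (position 22) -> position (22-5) mod 26 = 17 -> R
  F (position 5) -> position (5-5) mod 26 = 0 -> A
  R (position 17) -> position (17-5) mod 26 = 12 -> M
  J (position 9) -> position (9-5) mod 26 = 4 -> E
Decrypted message: FRAME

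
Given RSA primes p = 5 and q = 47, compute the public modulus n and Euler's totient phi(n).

Step 1: n = p * q = 5 * 47 = 235.
Step 2: phi(n) = (p-1)(q-1) = 4 * 46 = 184.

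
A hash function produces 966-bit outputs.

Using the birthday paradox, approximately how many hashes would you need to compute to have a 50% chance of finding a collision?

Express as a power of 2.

Step 1: The birthday paradox gives collision probability ~50% after sqrt(2^n) = 2^(n/2) hashes.
Step 2: For 966-bit output: 2^(966/2) = 2^483.
Step 3: Approximately 2^483 hash computations needed.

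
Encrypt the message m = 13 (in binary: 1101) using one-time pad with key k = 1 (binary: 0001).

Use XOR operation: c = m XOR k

Step 1: Write out the XOR operation bit by bit:
  Message: 1101
  Key:     0001
  XOR:     1100
Step 2: Convert to decimal: 1100 = 12.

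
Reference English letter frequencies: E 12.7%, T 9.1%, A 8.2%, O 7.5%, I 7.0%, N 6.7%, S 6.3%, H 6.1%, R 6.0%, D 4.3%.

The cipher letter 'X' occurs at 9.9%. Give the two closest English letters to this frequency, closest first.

Step 1: Observed frequency of 'X' is 9.9%.
Step 2: Compute distances to each reference frequency and sort:
  T (9.1%): difference = 0.8% <-- BEST
  A (8.2%): difference = 1.7% <-- RUNNER-UP
  O (7.5%): difference = 2.4%
  E (12.7%): difference = 2.8%
  I (7.0%): difference = 2.9%
Step 3: Most likely is 'T' (9.1%, diff 0.8%); second most likely is 'A' (8.2%, diff 1.7%).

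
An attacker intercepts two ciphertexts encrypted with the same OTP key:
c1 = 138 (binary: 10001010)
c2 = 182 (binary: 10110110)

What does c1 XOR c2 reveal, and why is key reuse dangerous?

Step 1: c1 XOR c2 = (m1 XOR k) XOR (m2 XOR k).
Step 2: By XOR associativity/commutativity: = m1 XOR m2 XOR k XOR k = m1 XOR m2.
Step 3: 10001010 XOR 10110110 = 00111100 = 60.
Step 4: The key cancels out! An attacker learns m1 XOR m2 = 60, revealing the relationship between plaintexts.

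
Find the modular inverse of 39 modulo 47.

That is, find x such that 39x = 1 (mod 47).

Step 1: We need x such that 39 * x = 1 (mod 47).
Step 2: Using the extended Euclidean algorithm or trial:
  39 * 41 = 1599 = 34 * 47 + 1.
Step 3: Since 1599 mod 47 = 1, the inverse is x = 41.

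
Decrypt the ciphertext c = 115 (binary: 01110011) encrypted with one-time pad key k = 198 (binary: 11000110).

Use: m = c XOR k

Step 1: XOR ciphertext with key:
  Ciphertext: 01110011
  Key:        11000110
  XOR:        10110101
Step 2: Plaintext = 10110101 = 181 in decimal.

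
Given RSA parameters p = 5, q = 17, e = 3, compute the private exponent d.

Step 1: n = 5 * 17 = 85.
Step 2: phi(n) = 4 * 16 = 64.
Step 3: Find d such that 3 * d = 1 (mod 64).
Step 4: d = 3^(-1) mod 64 = 43.
Verification: 3 * 43 = 129 = 2 * 64 + 1.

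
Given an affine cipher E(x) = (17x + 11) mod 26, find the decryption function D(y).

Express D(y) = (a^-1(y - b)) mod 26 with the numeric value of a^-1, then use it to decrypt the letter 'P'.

Step 1: Find a^-1, the modular inverse of 17 mod 26.
Step 2: We need 17 * a^-1 = 1 (mod 26).
Step 3: 17 * 23 = 391 = 15 * 26 + 1, so a^-1 = 23.
Step 4: D(y) = 23(y - 11) mod 26.
Step 5: Apply to 'P' (y = 15): D(15) = 23 * (15 - 11) mod 26 = 23 * 4 mod 26 = 14 -> 'O'.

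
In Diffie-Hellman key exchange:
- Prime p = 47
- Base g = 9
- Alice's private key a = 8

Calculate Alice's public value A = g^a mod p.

Step 1: A = g^a mod p = 9^8 mod 47.
  9^1 mod 47 = 9
  9^2 mod 47 = (9 * 9) mod 47 = 34
  9^3 mod 47 = (34 * 9) mod 47 = 24
  9^4 mod 47 = (24 * 9) mod 47 = 28
  9^5 mod 47 = (28 * 9) mod 47 = 17
  9^6 mod 47 = (17 * 9) mod 47 = 12
  9^7 mod 47 = (12 * 9) mod 47 = 14
  9^8 mod 47 = (14 * 9) mod 47 = 32
Result: A = 32.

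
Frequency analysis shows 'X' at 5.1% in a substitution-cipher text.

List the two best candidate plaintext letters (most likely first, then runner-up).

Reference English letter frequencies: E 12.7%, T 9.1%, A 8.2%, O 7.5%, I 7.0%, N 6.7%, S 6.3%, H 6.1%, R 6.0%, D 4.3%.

Step 1: Observed frequency of 'X' is 5.1%.
Step 2: Compute distances to each reference frequency and sort:
  D (4.3%): difference = 0.8% <-- BEST
  R (6.0%): difference = 0.9% <-- RUNNER-UP
  H (6.1%): difference = 1.0%
  S (6.3%): difference = 1.2%
  N (6.7%): difference = 1.6%
Step 3: Most likely is 'D' (4.3%, diff 0.8%); second most likely is 'R' (6.0%, diff 0.9%).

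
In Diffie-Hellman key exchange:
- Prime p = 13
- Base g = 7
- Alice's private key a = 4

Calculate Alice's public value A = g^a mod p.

Step 1: A = g^a mod p = 7^4 mod 13.
  7^1 mod 13 = 7
  7^2 mod 13 = (7 * 7) mod 13 = 10
  7^3 mod 13 = (10 * 7) mod 13 = 5
  7^4 mod 13 = (5 * 7) mod 13 = 9
Result: A = 9.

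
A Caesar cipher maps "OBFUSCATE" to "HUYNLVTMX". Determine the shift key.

Step 1: Compare first letters: O (position 14) -> H (position 7).
Step 2: Shift = (7 - 14) mod 26 = 19.
The shift value is 19.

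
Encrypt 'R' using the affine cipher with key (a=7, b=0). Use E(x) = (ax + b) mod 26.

Step 1: Convert 'R' to number: x = 17.
Step 2: E(17) = (7 * 17 + 0) mod 26 = 119 mod 26 = 15.
Step 3: Convert 15 back to letter: P.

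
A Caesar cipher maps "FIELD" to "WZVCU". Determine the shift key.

Step 1: Compare first letters: F (position 5) -> W (position 22).
Step 2: Shift = (22 - 5) mod 26 = 17.
The shift value is 17.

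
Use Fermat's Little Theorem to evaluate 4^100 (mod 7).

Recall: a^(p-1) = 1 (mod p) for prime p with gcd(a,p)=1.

Step 1: Since 7 is prime, by Fermat's Little Theorem: 4^6 = 1 (mod 7).
Step 2: Reduce exponent: 100 mod 6 = 4.
Step 3: So 4^100 = 4^4 (mod 7).
Step 4: 4^4 mod 7 = 4.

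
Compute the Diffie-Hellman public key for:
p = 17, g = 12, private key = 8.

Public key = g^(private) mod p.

Step 1: A = g^a mod p = 12^8 mod 17.
  12^1 mod 17 = 12
  12^2 mod 17 = (12 * 12) mod 17 = 8
  12^3 mod 17 = (8 * 12) mod 17 = 11
  12^4 mod 17 = (11 * 12) mod 17 = 13
  12^5 mod 17 = (13 * 12) mod 17 = 3
  12^6 mod 17 = (3 * 12) mod 17 = 2
  12^7 mod 17 = (2 * 12) mod 17 = 7
  12^8 mod 17 = (7 * 12) mod 17 = 16
Result: A = 16.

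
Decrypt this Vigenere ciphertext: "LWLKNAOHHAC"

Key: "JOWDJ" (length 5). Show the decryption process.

Step 1: Key 'JOWDJ' has length 5. Extended key: JOWDJJOWDJJ
Step 2: Decrypt each position:
  L(11) - J(9) = 2 = C
  W(22) - O(14) = 8 = I
  L(11) - W(22) = 15 = P
  K(10) - D(3) = 7 = H
  N(13) - J(9) = 4 = E
  A(0) - J(9) = 17 = R
  O(14) - O(14) = 0 = A
  H(7) - W(22) = 11 = L
  H(7) - D(3) = 4 = E
  A(0) - J(9) = 17 = R
  C(2) - J(9) = 19 = T
Plaintext: CIPHERALERT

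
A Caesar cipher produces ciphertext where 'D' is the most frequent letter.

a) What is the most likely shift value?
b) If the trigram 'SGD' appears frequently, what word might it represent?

Step 1: In English, 'E' is the most frequent letter (12.7%).
Step 2: The most frequent ciphertext letter is 'D' (position 3).
Step 3: Shift = (3 - 4) mod 26 = 25.
Step 4: Decrypt 'SGD' by shifting back 25:
  S -> T
  G -> H
  D -> E
Step 5: 'SGD' decrypts to 'THE'.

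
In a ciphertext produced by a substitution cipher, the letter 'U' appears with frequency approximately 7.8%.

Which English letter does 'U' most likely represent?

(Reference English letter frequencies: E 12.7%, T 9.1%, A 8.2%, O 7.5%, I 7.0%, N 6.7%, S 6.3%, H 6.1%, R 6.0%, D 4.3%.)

Step 1: The observed frequency is 7.8%.
Step 2: Compare with English frequencies:
  E: 12.7% (difference: 4.9%)
  T: 9.1% (difference: 1.3%)
  A: 8.2% (difference: 0.4%)
  O: 7.5% (difference: 0.3%) <-- closest
  I: 7.0% (difference: 0.8%)
  N: 6.7% (difference: 1.1%)
  S: 6.3% (difference: 1.5%)
  H: 6.1% (difference: 1.7%)
  R: 6.0% (difference: 1.8%)
  D: 4.3% (difference: 3.5%)
Step 3: 'U' most likely represents 'O' (frequency 7.5%).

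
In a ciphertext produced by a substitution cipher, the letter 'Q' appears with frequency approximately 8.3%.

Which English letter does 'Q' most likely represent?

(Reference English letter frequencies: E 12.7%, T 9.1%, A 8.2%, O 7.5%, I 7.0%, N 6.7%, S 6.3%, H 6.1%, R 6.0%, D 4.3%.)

Step 1: The observed frequency is 8.3%.
Step 2: Compare with English frequencies:
  E: 12.7% (difference: 4.4%)
  T: 9.1% (difference: 0.8%)
  A: 8.2% (difference: 0.1%) <-- closest
  O: 7.5% (difference: 0.8%)
  I: 7.0% (difference: 1.3%)
  N: 6.7% (difference: 1.6%)
  S: 6.3% (difference: 2.0%)
  H: 6.1% (difference: 2.2%)
  R: 6.0% (difference: 2.3%)
  D: 4.3% (difference: 4.0%)
Step 3: 'Q' most likely represents 'A' (frequency 8.2%).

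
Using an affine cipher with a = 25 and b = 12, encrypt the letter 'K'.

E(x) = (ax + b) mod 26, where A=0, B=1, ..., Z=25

Step 1: Convert 'K' to number: x = 10.
Step 2: E(10) = (25 * 10 + 12) mod 26 = 262 mod 26 = 2.
Step 3: Convert 2 back to letter: C.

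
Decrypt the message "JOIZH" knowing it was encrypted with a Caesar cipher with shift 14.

Step 1: Reverse the shift by subtracting 14 from each letter position.
  J (position 9) -> position (9-14) mod 26 = 21 -> V
  O (position 14) -> position (14-14) mod 26 = 0 -> A
  I (position 8) -> position (8-14) mod 26 = 20 -> U
  Z (position 25) -> position (25-14) mod 26 = 11 -> L
  H (position 7) -> position (7-14) mod 26 = 19 -> T
Decrypted message: VAULT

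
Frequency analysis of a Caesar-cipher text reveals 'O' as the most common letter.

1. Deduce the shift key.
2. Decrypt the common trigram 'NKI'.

Step 1: In English, 'E' is the most frequent letter (12.7%).
Step 2: The most frequent ciphertext letter is 'O' (position 14).
Step 3: Shift = (14 - 4) mod 26 = 10.
Step 4: Decrypt 'NKI' by shifting back 10:
  N -> D
  K -> A
  I -> Y
Step 5: 'NKI' decrypts to 'DAY'.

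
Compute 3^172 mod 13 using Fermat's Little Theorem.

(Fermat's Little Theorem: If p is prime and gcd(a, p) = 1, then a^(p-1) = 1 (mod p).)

Step 1: Since 13 is prime, by Fermat's Little Theorem: 3^12 = 1 (mod 13).
Step 2: Reduce exponent: 172 mod 12 = 4.
Step 3: So 3^172 = 3^4 (mod 13).
Step 4: 3^4 mod 13 = 3.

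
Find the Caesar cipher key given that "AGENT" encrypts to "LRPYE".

Step 1: Compare first letters: A (position 0) -> L (position 11).
Step 2: Shift = (11 - 0) mod 26 = 11.
The shift value is 11.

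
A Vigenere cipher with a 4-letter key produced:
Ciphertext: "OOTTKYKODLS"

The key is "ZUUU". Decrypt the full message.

Step 1: Key 'ZUUU' has length 4. Extended key: ZUUUZUUUZUU
Step 2: Decrypt each position:
  O(14) - Z(25) = 15 = P
  O(14) - U(20) = 20 = U
  T(19) - U(20) = 25 = Z
  T(19) - U(20) = 25 = Z
  K(10) - Z(25) = 11 = L
  Y(24) - U(20) = 4 = E
  K(10) - U(20) = 16 = Q
  O(14) - U(20) = 20 = U
  D(3) - Z(25) = 4 = E
  L(11) - U(20) = 17 = R
  S(18) - U(20) = 24 = Y
Plaintext: PUZZLEQUERY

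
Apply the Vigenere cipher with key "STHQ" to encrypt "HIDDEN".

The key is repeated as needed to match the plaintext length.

Step 1: Repeat key to match plaintext length:
  Plaintext: HIDDEN
  Key:       STHQST
Step 2: Encrypt each letter:
  H(7) + S(18) = (7+18) mod 26 = 25 = Z
  I(8) + T(19) = (8+19) mod 26 = 1 = B
  D(3) + H(7) = (3+7) mod 26 = 10 = K
  D(3) + Q(16) = (3+16) mod 26 = 19 = T
  E(4) + S(18) = (4+18) mod 26 = 22 = W
  N(13) + T(19) = (13+19) mod 26 = 6 = G
Ciphertext: ZBKTWG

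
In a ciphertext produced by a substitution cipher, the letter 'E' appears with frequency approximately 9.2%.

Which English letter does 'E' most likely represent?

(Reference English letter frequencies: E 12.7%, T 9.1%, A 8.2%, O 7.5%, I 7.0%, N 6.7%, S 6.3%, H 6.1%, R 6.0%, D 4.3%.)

Step 1: The observed frequency is 9.2%.
Step 2: Compare with English frequencies:
  E: 12.7% (difference: 3.5%)
  T: 9.1% (difference: 0.1%) <-- closest
  A: 8.2% (difference: 1.0%)
  O: 7.5% (difference: 1.7%)
  I: 7.0% (difference: 2.2%)
  N: 6.7% (difference: 2.5%)
  S: 6.3% (difference: 2.9%)
  H: 6.1% (difference: 3.1%)
  R: 6.0% (difference: 3.2%)
  D: 4.3% (difference: 4.9%)
Step 3: 'E' most likely represents 'T' (frequency 9.1%).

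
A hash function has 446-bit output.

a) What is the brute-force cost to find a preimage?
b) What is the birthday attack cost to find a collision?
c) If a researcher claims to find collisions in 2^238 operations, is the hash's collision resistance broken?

Step 1: Preimage resistance requires brute-force of 2^446 operations.
Step 2: Collision resistance (birthday bound) = 2^(446/2) = 2^223.
Step 3: The claimed attack costs 2^238 operations.
Step 4: Since 2^238 >= 2^223, the claimed attack is no faster than the generic birthday attack, so this does not break collision resistance.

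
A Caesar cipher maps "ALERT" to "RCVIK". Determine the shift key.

Step 1: Compare first letters: A (position 0) -> R (position 17).
Step 2: Shift = (17 - 0) mod 26 = 17.
The shift value is 17.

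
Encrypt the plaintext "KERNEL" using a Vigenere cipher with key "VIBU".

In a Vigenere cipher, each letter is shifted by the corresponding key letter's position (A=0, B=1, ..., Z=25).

Step 1: Repeat key to match plaintext length:
  Plaintext: KERNEL
  Key:       VIBUVI
Step 2: Encrypt each letter:
  K(10) + V(21) = (10+21) mod 26 = 5 = F
  E(4) + I(8) = (4+8) mod 26 = 12 = M
  R(17) + B(1) = (17+1) mod 26 = 18 = S
  N(13) + U(20) = (13+20) mod 26 = 7 = H
  E(4) + V(21) = (4+21) mod 26 = 25 = Z
  L(11) + I(8) = (11+8) mod 26 = 19 = T
Ciphertext: FMSHZT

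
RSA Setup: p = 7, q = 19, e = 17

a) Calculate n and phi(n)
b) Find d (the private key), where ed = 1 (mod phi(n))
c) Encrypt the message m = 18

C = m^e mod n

Step 1: n = 7 * 19 = 133.
Step 2: phi(n) = (7-1)(19-1) = 6 * 18 = 108.
Step 3: Find d = 17^(-1) mod 108 = 89.
  Verify: 17 * 89 = 1513 = 1 (mod 108).
Step 4: C = 18^17 mod 133 = 37.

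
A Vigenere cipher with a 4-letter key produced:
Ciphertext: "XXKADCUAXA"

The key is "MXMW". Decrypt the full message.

Step 1: Key 'MXMW' has length 4. Extended key: MXMWMXMWMX
Step 2: Decrypt each position:
  X(23) - M(12) = 11 = L
  X(23) - X(23) = 0 = A
  K(10) - M(12) = 24 = Y
  A(0) - W(22) = 4 = E
  D(3) - M(12) = 17 = R
  C(2) - X(23) = 5 = F
  U(20) - M(12) = 8 = I
  A(0) - W(22) = 4 = E
  X(23) - M(12) = 11 = L
  A(0) - X(23) = 3 = D
Plaintext: LAYERFIELD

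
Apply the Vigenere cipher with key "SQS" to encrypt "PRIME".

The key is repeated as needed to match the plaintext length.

Step 1: Repeat key to match plaintext length:
  Plaintext: PRIME
  Key:       SQSSQ
Step 2: Encrypt each letter:
  P(15) + S(18) = (15+18) mod 26 = 7 = H
  R(17) + Q(16) = (17+16) mod 26 = 7 = H
  I(8) + S(18) = (8+18) mod 26 = 0 = A
  M(12) + S(18) = (12+18) mod 26 = 4 = E
  E(4) + Q(16) = (4+16) mod 26 = 20 = U
Ciphertext: HHAEU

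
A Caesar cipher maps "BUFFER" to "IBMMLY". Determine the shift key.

Step 1: Compare first letters: B (position 1) -> I (position 8).
Step 2: Shift = (8 - 1) mod 26 = 7.
The shift value is 7.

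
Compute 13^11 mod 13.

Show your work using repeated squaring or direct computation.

Step 1: Compute 13^11 mod 13 step by step, reducing modulo 13 at each step.
  13^1 mod 13 = 0
  13^2 mod 13 = (0 * 13) mod 13 = 0
  13^3 mod 13 = (0 * 13) mod 13 = 0
  13^4 mod 13 = (0 * 13) mod 13 = 0
  13^5 mod 13 = (0 * 13) mod 13 = 0
  13^6 mod 13 = (0 * 13) mod 13 = 0
  13^7 mod 13 = (0 * 13) mod 13 = 0
  13^8 mod 13 = (0 * 13) mod 13 = 0
  13^9 mod 13 = (0 * 13) mod 13 = 0
  13^10 mod 13 = (0 * 13) mod 13 = 0
  13^11 mod 13 = (0 * 13) mod 13 = 0
Step 2: Result = 0.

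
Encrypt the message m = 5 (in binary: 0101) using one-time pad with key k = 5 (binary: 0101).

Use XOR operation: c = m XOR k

Step 1: Write out the XOR operation bit by bit:
  Message: 0101
  Key:     0101
  XOR:     0000
Step 2: Convert to decimal: 0000 = 0.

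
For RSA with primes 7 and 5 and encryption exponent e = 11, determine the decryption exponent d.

Step 1: n = 7 * 5 = 35.
Step 2: phi(n) = 6 * 4 = 24.
Step 3: Find d such that 11 * d = 1 (mod 24).
Step 4: d = 11^(-1) mod 24 = 11.
Verification: 11 * 11 = 121 = 5 * 24 + 1.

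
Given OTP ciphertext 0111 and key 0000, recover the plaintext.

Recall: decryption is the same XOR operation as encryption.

Step 1: XOR ciphertext with key:
  Ciphertext: 0111
  Key:        0000
  XOR:        0111
Step 2: Plaintext = 0111 = 7 in decimal.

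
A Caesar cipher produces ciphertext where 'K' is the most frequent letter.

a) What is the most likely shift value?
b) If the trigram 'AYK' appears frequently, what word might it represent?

Step 1: In English, 'E' is the most frequent letter (12.7%).
Step 2: The most frequent ciphertext letter is 'K' (position 10).
Step 3: Shift = (10 - 4) mod 26 = 6.
Step 4: Decrypt 'AYK' by shifting back 6:
  A -> U
  Y -> S
  K -> E
Step 5: 'AYK' decrypts to 'USE'.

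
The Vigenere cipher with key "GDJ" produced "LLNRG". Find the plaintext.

Step 1: Extend key: GDJGD
Step 2: Decrypt each letter (c - k) mod 26:
  L(11) - G(6) = (11-6) mod 26 = 5 = F
  L(11) - D(3) = (11-3) mod 26 = 8 = I
  N(13) - J(9) = (13-9) mod 26 = 4 = E
  R(17) - G(6) = (17-6) mod 26 = 11 = L
  G(6) - D(3) = (6-3) mod 26 = 3 = D
Plaintext: FIELD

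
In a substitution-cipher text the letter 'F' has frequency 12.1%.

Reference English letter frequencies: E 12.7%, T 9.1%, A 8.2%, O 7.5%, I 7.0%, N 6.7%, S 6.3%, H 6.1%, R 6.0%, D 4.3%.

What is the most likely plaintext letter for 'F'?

Step 1: The observed frequency is 12.1%.
Step 2: Compare with English frequencies:
  E: 12.7% (difference: 0.6%) <-- closest
  T: 9.1% (difference: 3.0%)
  A: 8.2% (difference: 3.9%)
  O: 7.5% (difference: 4.6%)
  I: 7.0% (difference: 5.1%)
  N: 6.7% (difference: 5.4%)
  S: 6.3% (difference: 5.8%)
  H: 6.1% (difference: 6.0%)
  R: 6.0% (difference: 6.1%)
  D: 4.3% (difference: 7.8%)
Step 3: 'F' most likely represents 'E' (frequency 12.7%).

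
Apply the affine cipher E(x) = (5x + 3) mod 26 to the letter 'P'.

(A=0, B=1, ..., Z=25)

Step 1: Convert 'P' to number: x = 15.
Step 2: E(15) = (5 * 15 + 3) mod 26 = 78 mod 26 = 0.
Step 3: Convert 0 back to letter: A.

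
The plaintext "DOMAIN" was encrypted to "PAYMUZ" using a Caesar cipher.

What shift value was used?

Step 1: Compare first letters: D (position 3) -> P (position 15).
Step 2: Shift = (15 - 3) mod 26 = 12.
The shift value is 12.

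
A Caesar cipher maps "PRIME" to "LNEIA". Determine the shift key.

Step 1: Compare first letters: P (position 15) -> L (position 11).
Step 2: Shift = (11 - 15) mod 26 = 22.
The shift value is 22.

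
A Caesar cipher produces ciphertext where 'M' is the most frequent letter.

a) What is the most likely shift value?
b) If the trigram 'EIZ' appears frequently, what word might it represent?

Step 1: In English, 'E' is the most frequent letter (12.7%).
Step 2: The most frequent ciphertext letter is 'M' (position 12).
Step 3: Shift = (12 - 4) mod 26 = 8.
Step 4: Decrypt 'EIZ' by shifting back 8:
  E -> W
  I -> A
  Z -> R
Step 5: 'EIZ' decrypts to 'WAR'.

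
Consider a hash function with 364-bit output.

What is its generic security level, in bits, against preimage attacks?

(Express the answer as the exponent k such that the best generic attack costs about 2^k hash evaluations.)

Step 1: The hash has a 364-bit output.
Step 2: Preimage resistance means: given a digest h(x), it should be infeasible to find any input that hashes to it.
With a 364-bit output there are 2^364 possible digests, so a generic brute-force preimage search costs about 2^364 evaluations.
Step 3: Security level = 364 bits.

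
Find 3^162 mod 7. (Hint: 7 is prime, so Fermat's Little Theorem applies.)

Step 1: Since 7 is prime, by Fermat's Little Theorem: 3^6 = 1 (mod 7).
Step 2: Reduce exponent: 162 mod 6 = 0.
Step 3: So 3^162 = 3^0 (mod 7).
Step 4: 3^0 mod 7 = 1.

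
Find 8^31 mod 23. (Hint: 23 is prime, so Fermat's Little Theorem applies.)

Step 1: Since 23 is prime, by Fermat's Little Theorem: 8^22 = 1 (mod 23).
Step 2: Reduce exponent: 31 mod 22 = 9.
Step 3: So 8^31 = 8^9 (mod 23).
Step 4: 8^9 mod 23 = 9.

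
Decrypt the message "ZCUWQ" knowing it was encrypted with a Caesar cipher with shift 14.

Step 1: Reverse the shift by subtracting 14 from each letter position.
  Z (position 25) -> position (25-14) mod 26 = 11 -> L
  C (position 2) -> position (2-14) mod 26 = 14 -> O
  U (position 20) -> position (20-14) mod 26 = 6 -> G
  W (position 22) -> position (22-14) mod 26 = 8 -> I
  Q (position 16) -> position (16-14) mod 26 = 2 -> C
Decrypted message: LOGIC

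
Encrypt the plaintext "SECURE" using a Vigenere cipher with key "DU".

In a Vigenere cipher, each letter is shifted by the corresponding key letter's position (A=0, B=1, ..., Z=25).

Step 1: Repeat key to match plaintext length:
  Plaintext: SECURE
  Key:       DUDUDU
Step 2: Encrypt each letter:
  S(18) + D(3) = (18+3) mod 26 = 21 = V
  E(4) + U(20) = (4+20) mod 26 = 24 = Y
  C(2) + D(3) = (2+3) mod 26 = 5 = F
  U(20) + U(20) = (20+20) mod 26 = 14 = O
  R(17) + D(3) = (17+3) mod 26 = 20 = U
  E(4) + U(20) = (4+20) mod 26 = 24 = Y
Ciphertext: VYFOUY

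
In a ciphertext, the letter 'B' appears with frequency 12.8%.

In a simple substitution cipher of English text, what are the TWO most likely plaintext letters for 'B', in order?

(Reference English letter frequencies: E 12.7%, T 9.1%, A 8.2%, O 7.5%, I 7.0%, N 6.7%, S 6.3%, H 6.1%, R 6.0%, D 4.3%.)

Step 1: Observed frequency of 'B' is 12.8%.
Step 2: Compute distances to each reference frequency and sort:
  E (12.7%): difference = 0.1% <-- BEST
  T (9.1%): difference = 3.7% <-- RUNNER-UP
  A (8.2%): difference = 4.6%
  O (7.5%): difference = 5.3%
  I (7.0%): difference = 5.8%
Step 3: Most likely is 'E' (12.7%, diff 0.1%); second most likely is 'T' (9.1%, diff 3.7%).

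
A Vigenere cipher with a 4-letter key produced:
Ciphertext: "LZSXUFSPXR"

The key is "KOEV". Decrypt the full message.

Step 1: Key 'KOEV' has length 4. Extended key: KOEVKOEVKO
Step 2: Decrypt each position:
  L(11) - K(10) = 1 = B
  Z(25) - O(14) = 11 = L
  S(18) - E(4) = 14 = O
  X(23) - V(21) = 2 = C
  U(20) - K(10) = 10 = K
  F(5) - O(14) = 17 = R
  S(18) - E(4) = 14 = O
  P(15) - V(21) = 20 = U
  X(23) - K(10) = 13 = N
  R(17) - O(14) = 3 = D
Plaintext: BLOCKROUND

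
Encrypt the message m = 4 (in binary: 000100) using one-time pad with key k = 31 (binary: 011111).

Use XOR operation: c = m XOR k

Step 1: Write out the XOR operation bit by bit:
  Message: 000100
  Key:     011111
  XOR:     011011
Step 2: Convert to decimal: 011011 = 27.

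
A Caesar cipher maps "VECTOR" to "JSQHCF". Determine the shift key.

Step 1: Compare first letters: V (position 21) -> J (position 9).
Step 2: Shift = (9 - 21) mod 26 = 14.
The shift value is 14.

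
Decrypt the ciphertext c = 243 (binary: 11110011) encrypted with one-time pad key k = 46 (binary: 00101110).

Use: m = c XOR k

Step 1: XOR ciphertext with key:
  Ciphertext: 11110011
  Key:        00101110
  XOR:        11011101
Step 2: Plaintext = 11011101 = 221 in decimal.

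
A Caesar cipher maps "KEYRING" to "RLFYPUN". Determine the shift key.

Step 1: Compare first letters: K (position 10) -> R (position 17).
Step 2: Shift = (17 - 10) mod 26 = 7.
The shift value is 7.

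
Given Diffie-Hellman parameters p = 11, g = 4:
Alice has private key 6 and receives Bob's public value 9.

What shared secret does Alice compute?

Step 1: s = B^a mod p = 9^6 mod 11.
  9^1 mod 11 = 9
  9^2 mod 11 = (9 * 9) mod 11 = 4
  9^3 mod 11 = (4 * 9) mod 11 = 3
  9^4 mod 11 = (3 * 9) mod 11 = 5
  9^5 mod 11 = (5 * 9) mod 11 = 1
  9^6 mod 11 = (1 * 9) mod 11 = 9
Result: shared secret = 9.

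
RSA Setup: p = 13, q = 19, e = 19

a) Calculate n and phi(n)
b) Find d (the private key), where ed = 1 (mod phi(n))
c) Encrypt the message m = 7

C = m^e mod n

Step 1: n = 13 * 19 = 247.
Step 2: phi(n) = (13-1)(19-1) = 12 * 18 = 216.
Step 3: Find d = 19^(-1) mod 216 = 91.
  Verify: 19 * 91 = 1729 = 1 (mod 216).
Step 4: C = 7^19 mod 247 = 45.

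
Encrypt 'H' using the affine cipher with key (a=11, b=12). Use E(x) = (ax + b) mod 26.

Step 1: Convert 'H' to number: x = 7.
Step 2: E(7) = (11 * 7 + 12) mod 26 = 89 mod 26 = 11.
Step 3: Convert 11 back to letter: L.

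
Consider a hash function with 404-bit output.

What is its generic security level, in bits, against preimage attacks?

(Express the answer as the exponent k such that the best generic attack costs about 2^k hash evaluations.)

Step 1: The hash has a 404-bit output.
Step 2: Preimage resistance means: given a digest h(x), it should be infeasible to find any input that hashes to it.
With a 404-bit output there are 2^404 possible digests, so a generic brute-force preimage search costs about 2^404 evaluations.
Step 3: Security level = 404 bits.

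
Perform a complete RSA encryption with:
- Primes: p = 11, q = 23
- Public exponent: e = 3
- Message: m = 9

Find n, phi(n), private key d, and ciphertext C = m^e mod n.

Step 1: n = 11 * 23 = 253.
Step 2: phi(n) = (11-1)(23-1) = 10 * 22 = 220.
Step 3: Find d = 3^(-1) mod 220 = 147.
  Verify: 3 * 147 = 441 = 1 (mod 220).
Step 4: C = 9^3 mod 253 = 223.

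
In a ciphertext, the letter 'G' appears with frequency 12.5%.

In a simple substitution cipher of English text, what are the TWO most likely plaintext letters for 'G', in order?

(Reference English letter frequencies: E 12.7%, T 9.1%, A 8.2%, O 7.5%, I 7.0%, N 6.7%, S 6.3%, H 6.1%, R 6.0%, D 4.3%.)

Step 1: Observed frequency of 'G' is 12.5%.
Step 2: Compute distances to each reference frequency and sort:
  E (12.7%): difference = 0.2% <-- BEST
  T (9.1%): difference = 3.4% <-- RUNNER-UP
  A (8.2%): difference = 4.3%
  O (7.5%): difference = 5.0%
  I (7.0%): difference = 5.5%
Step 3: Most likely is 'E' (12.7%, diff 0.2%); second most likely is 'T' (9.1%, diff 3.4%).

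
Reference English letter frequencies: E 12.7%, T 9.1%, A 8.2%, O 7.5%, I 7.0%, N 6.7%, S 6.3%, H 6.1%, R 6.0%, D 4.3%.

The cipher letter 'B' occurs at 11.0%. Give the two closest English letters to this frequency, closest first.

Step 1: Observed frequency of 'B' is 11.0%.
Step 2: Compute distances to each reference frequency and sort:
  E (12.7%): difference = 1.7% <-- BEST
  T (9.1%): difference = 1.9% <-- RUNNER-UP
  A (8.2%): difference = 2.8%
  O (7.5%): difference = 3.5%
  I (7.0%): difference = 4.0%
Step 3: Most likely is 'E' (12.7%, diff 1.7%); second most likely is 'T' (9.1%, diff 1.9%).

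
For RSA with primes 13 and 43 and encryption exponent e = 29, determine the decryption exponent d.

Step 1: n = 13 * 43 = 559.
Step 2: phi(n) = 12 * 42 = 504.
Step 3: Find d such that 29 * d = 1 (mod 504).
Step 4: d = 29^(-1) mod 504 = 365.
Verification: 29 * 365 = 10585 = 21 * 504 + 1.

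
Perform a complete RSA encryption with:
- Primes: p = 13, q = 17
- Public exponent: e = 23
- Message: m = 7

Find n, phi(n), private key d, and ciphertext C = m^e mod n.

Step 1: n = 13 * 17 = 221.
Step 2: phi(n) = (13-1)(17-1) = 12 * 16 = 192.
Step 3: Find d = 23^(-1) mod 192 = 167.
  Verify: 23 * 167 = 3841 = 1 (mod 192).
Step 4: C = 7^23 mod 221 = 80.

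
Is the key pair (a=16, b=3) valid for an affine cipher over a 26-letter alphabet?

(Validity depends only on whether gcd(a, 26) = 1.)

Step 1: Compute gcd(16, 26).
Step 2: gcd(16, 26) = 2.
Since gcd = 2 != 1, 16 shares a common factor with 26, so it cannot be used.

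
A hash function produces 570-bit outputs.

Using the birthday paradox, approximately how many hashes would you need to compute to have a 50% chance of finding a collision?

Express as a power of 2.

Step 1: The birthday paradox gives collision probability ~50% after sqrt(2^n) = 2^(n/2) hashes.
Step 2: For 570-bit output: 2^(570/2) = 2^285.
Step 3: Approximately 2^285 hash computations needed.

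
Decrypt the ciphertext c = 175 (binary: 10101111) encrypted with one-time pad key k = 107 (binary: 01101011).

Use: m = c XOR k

Step 1: XOR ciphertext with key:
  Ciphertext: 10101111
  Key:        01101011
  XOR:        11000100
Step 2: Plaintext = 11000100 = 196 in decimal.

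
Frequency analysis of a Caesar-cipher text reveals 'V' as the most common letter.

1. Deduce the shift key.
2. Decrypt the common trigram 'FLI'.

Step 1: In English, 'E' is the most frequent letter (12.7%).
Step 2: The most frequent ciphertext letter is 'V' (position 21).
Step 3: Shift = (21 - 4) mod 26 = 17.
Step 4: Decrypt 'FLI' by shifting back 17:
  F -> O
  L -> U
  I -> R
Step 5: 'FLI' decrypts to 'OUR'.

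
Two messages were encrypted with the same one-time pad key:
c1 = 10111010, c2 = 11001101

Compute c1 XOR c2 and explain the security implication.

Step 1: c1 XOR c2 = (m1 XOR k) XOR (m2 XOR k).
Step 2: By XOR associativity/commutativity: = m1 XOR m2 XOR k XOR k = m1 XOR m2.
Step 3: 10111010 XOR 11001101 = 01110111 = 119.
Step 4: The key cancels out! An attacker learns m1 XOR m2 = 119, revealing the relationship between plaintexts.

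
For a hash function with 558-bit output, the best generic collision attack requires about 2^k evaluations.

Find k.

Step 1: The hash has a 558-bit output.
Step 2: Collision resistance means it should be infeasible to find any x != y with h(x) = h(y).
By the birthday bound, a generic collision search succeeds after about sqrt(2^558) = 2^(558/2) = 2^279 evaluations.
Step 3: Security level = 279 bits.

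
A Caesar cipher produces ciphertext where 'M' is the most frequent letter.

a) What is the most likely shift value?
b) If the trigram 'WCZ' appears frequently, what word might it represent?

Step 1: In English, 'E' is the most frequent letter (12.7%).
Step 2: The most frequent ciphertext letter is 'M' (position 12).
Step 3: Shift = (12 - 4) mod 26 = 8.
Step 4: Decrypt 'WCZ' by shifting back 8:
  W -> O
  C -> U
  Z -> R
Step 5: 'WCZ' decrypts to 'OUR'.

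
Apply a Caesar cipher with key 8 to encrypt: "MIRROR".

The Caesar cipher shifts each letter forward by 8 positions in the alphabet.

Step 1: For each letter, shift forward by 8 positions (mod 26).
  M (position 12) -> position (12+8) mod 26 = 20 -> U
  I (position 8) -> position (8+8) mod 26 = 16 -> Q
  R (position 17) -> position (17+8) mod 26 = 25 -> Z
  R (position 17) -> position (17+8) mod 26 = 25 -> Z
  O (position 14) -> position (14+8) mod 26 = 22 -> W
  R (position 17) -> position (17+8) mod 26 = 25 -> Z
Result: UQZZWZ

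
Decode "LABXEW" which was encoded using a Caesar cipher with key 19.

Step 1: Reverse the shift by subtracting 19 from each letter position.
  L (position 11) -> position (11-19) mod 26 = 18 -> S
  A (position 0) -> position (0-19) mod 26 = 7 -> H
  B (position 1) -> position (1-19) mod 26 = 8 -> I
  X (position 23) -> position (23-19) mod 26 = 4 -> E
  E (position 4) -> position (4-19) mod 26 = 11 -> L
  W (position 22) -> position (22-19) mod 26 = 3 -> D
Decrypted message: SHIELD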